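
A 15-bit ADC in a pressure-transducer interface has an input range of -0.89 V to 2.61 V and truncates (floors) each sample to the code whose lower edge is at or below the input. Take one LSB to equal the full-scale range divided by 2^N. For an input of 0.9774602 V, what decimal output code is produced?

Full-scale range = 2.61 V − (-0.89 V) = 3.5 V. LSB = 3.5 V / 2^15 ≈ 106.8 µV.
code = ⌊(V_in − V_min)/LSB⌋ = ⌊(V_in − V_min) × 2^15 / range⌋
     = ⌊(0.9774602 − (-0.89)) × 32768 / 3.5⌋ = ⌊1.8674602 × 32768/3.5⌋
     = ⌊17483.696⌋ = 17483.

17483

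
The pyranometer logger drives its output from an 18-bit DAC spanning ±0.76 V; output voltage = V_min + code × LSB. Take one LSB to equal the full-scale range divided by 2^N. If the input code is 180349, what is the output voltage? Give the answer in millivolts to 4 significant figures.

285.7 mV

Span: 0.76 V − (-0.76 V) = 1.52 V. LSB = 1.52 V / 2^18.
V_out = V_min + code × LSB = -0.76 V + 180349 × 1.52 V / 262144
      = -0.76 V + 1.04572 V = 0.285725 V.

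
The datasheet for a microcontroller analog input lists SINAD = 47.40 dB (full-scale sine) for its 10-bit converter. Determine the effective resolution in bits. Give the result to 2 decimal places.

Inverting SNR = 6.02 N + 1.76: N_eff = (47.40 − 1.76)/6.02 = 7.5814.

7.58 bits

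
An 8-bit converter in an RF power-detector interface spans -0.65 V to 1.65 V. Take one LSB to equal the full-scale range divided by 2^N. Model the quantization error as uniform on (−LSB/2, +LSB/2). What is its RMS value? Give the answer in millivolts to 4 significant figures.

2.594 mV

Full-scale range = 1.65 V − (-0.65 V) = 2.3 V.
LSB = 2.3 V / 2^8 = 8.98438 mV.
σ_q = LSB/√12 = 8.98438 mV/3.4641 = 2.594 mV.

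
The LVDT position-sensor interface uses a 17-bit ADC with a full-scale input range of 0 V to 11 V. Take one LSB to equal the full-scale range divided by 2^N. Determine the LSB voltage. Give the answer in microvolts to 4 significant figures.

Span = 11 V.
2^17 = 131072 levels.
LSB = 11 V ÷ 2^17 = 11/131072 V = 83.92 µV.

83.92 µV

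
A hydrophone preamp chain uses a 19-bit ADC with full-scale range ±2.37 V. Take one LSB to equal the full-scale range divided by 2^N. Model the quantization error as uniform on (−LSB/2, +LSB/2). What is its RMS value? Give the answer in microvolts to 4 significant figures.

The full-scale span is 2.37 − (-2.37) = 4.74 V.
LSB = 4.74 V / 2^19 = 9.04083 µV.
σ_q = LSB/√12 = 9.04083 µV/3.4641 = 2.610 µV.

2.610 µV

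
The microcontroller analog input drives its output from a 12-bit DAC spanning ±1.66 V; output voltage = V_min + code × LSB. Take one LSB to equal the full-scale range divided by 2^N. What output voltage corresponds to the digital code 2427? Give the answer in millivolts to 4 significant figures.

Span: 1.66 V − (-1.66 V) = 3.32 V. LSB = 3.32 V / 2^12.
Output = V_min + (2427/4096) × range = -1.66 + 0.592529 × 3.32 V
      = -1.66 + 1.96720 = 0.307197 V.

307.2 mV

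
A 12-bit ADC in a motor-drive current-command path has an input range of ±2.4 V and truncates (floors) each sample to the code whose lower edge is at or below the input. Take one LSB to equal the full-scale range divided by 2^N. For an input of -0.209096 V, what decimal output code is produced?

The full-scale span is 2.4 − (-2.4) = 4.8 V. LSB = 4.8 V / 2^12 ≈ 1.172 mV.
(V_in − V_min) × 2^12/range = (-0.209096 − (-2.4)) × 4096/4.8 = 1869.571.
Floor → code = 1869.

1869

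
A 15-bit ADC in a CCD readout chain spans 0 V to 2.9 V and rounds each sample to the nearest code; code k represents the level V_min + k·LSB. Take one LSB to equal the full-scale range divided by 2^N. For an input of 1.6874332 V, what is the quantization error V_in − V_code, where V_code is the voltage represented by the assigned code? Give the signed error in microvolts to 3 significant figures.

V_FS = 2.9 V. LSB = 2.9 V / 2^15 ≈ 88.50 µV.
(1.6874332 − (0)) / LSB = 1.6874332 × 32768/2.9 = 19066.8314. Nearest integer: k = 19067.
V_code = 0 + (19067/32768) × 2.9 = 1.6874481201 V.
V_in − V_code = 1.6874332 − (1.6874481201) = −14.9 µV.

−14.9 µV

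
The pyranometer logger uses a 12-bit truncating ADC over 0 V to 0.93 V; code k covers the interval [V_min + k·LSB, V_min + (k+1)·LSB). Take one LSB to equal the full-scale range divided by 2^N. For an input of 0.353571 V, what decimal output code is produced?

V_FS = 0.93 V. LSB = 0.93 V / 2^12 ≈ 227.1 µV.
V_in − V_min = 0.353571 − (0) = 0.353571 V.
Divide by LSB: 0.353571 × 4096/0.93 = 1557.2331.
Truncating gives code 1557.

1557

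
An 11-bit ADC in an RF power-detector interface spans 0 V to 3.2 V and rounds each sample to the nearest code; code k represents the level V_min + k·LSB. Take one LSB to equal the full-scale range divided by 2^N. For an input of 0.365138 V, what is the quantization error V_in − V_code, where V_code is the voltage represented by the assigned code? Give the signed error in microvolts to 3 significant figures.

−487 µV

Span = 3.2 V. LSB = 3.2 V / 2^11 ≈ 1.563 mV.
(V_in − V_min)/LSB = (0.365138 − (0)) × 2048/3.2 = 233.6883 → nearest code k = 234.
Reconstructed level: 0 + 234 × 3.2/2048 V = 0.3656250000 V.
Error = V_in − V_code = 0.365138 − (0.3656250000) = −487 µV.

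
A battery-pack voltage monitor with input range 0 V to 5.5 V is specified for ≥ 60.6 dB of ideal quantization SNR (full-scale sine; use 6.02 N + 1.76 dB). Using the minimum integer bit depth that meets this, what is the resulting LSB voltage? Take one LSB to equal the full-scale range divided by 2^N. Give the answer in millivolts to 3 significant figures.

V_FS = 5.5 V.
Solving 6.02 N ≥ 60.6 − 1.76: N ≥ 9.774. Round up → N = 10.
LSB = 5.5 V ÷ 2^10 = 5.5/1024 V = 5.37 mV.

5.37 mV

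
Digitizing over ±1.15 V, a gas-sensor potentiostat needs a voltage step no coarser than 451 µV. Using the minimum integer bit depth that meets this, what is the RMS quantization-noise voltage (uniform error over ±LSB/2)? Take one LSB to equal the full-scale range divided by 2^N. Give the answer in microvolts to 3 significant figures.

81.0 µV

Span: 1.15 V − (-1.15 V) = 2.3 V.
2.3 V / 451 µV = 5100. Since 2^12 = 4096 and 2^13 = 8192, N = 13.
LSB = 2.3 V / 2^13 = 280.76 µV.
RMS noise = LSB/√12 = 81.0 µV.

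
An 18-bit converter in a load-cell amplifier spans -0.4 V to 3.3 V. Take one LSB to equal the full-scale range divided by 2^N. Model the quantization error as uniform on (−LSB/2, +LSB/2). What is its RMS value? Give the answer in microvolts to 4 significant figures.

4.074 µV

Span: 3.3 V − (-0.4 V) = 3.7 V.
LSB = 3.7 V ÷ 2^18 = 3.7/262144 V = 14.1144 µV.
For a uniform distribution on [−LSB/2, +LSB/2], V_rms = LSB/√12 = 14.1144 µV/3.4641 = 4.074 µV.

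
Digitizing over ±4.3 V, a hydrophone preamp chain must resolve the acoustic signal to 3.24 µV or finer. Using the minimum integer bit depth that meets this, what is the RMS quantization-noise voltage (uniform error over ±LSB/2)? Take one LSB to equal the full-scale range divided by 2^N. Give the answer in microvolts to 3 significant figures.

Full-scale range = 4.3 V − (-4.3 V) = 8.6 V.
Levels needed ≥ 8.6/3.24 µV = 2.654e6. 2^22 = 4194304 suffices, so N_min = 22.
LSB = 8.6 V ÷ 2^22 = 8.6/4194304 V = 2.0504 µV.
V_rms = LSB/√12 = 0.592 µV.

0.592 µV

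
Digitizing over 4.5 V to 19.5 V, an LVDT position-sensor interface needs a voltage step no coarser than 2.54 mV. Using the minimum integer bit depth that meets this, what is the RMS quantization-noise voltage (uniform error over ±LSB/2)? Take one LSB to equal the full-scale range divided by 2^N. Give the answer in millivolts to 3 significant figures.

The full-scale span is 19.5 − (4.5) = 15 V.
Need 2^N ≥ 15 V / 2.54 mV = 5906 → N_min = 13.
One LSB is 15 V / 8192 = 1.8311 mV.
σ_q = LSB/√12 = 1.8311 mV/3.4641 = 0.529 mV.

0.529 mV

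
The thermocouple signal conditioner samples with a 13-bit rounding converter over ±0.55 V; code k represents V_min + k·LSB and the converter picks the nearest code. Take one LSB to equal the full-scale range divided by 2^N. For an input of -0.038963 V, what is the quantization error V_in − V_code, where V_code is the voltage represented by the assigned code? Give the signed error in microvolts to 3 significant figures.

−22.6 µV

The full-scale span is 0.55 − (-0.55) = 1.1 V. LSB = 1.1 V / 2^13 ≈ 134.3 µV.
(-0.038963 − (-0.55)) / LSB = 0.511037 × 8192/1.1 = 3805.8319. Nearest integer: k = 3806.
V_code = -0.55 + (3806/8192) × 1.1 = -0.03894042969 V.
Error = V_in − V_code = -0.038963 − (-0.03894042969) = −22.6 µV.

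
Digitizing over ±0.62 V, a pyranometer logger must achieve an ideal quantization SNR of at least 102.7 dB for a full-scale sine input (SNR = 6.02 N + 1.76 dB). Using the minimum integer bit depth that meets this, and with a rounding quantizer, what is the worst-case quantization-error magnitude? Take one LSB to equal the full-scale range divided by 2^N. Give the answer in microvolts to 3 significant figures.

The full-scale span is 0.62 − (-0.62) = 1.24 V.
N ≥ (102.7 − 1.76)/6.02 = 16.767 → N_min = 17.
One LSB is 1.24 V / 131072 = 9.4604 µV.
Half an LSB is 4.73 µV.

4.73 µV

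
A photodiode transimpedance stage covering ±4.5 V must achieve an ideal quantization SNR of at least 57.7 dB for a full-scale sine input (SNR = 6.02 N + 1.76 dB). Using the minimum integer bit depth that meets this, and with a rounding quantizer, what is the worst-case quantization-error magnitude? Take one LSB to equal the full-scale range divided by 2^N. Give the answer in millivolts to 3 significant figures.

4.39 mV

Full-scale range = 4.5 V − (-4.5 V) = 9 V.
6.02 N + 1.76 ≥ 57.7 gives N ≥ 9.292, so the minimum integer is 10.
LSB = 9 V / 2^10 = 8.7891 mV.
Half an LSB is 4.39 mV.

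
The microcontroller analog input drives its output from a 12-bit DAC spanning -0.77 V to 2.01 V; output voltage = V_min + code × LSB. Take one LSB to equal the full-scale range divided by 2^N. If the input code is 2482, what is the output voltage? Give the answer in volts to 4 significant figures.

0.9146 V

The full-scale span is 2.01 − (-0.77) = 2.78 V. LSB = 2.78 V / 2^12.
V_out = -0.77 + 2482 × (2.78/4096) V
      = -0.77 V + 1.68456 V = 0.914561 V.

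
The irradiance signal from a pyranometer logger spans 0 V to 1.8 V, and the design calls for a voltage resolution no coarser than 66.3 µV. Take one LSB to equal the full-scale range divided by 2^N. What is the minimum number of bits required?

Span = 1.8 V.
1.8 V / 66.3 µV = 27150. Since 2^14 = 16384 and 2^15 = 32768, N = 15.

15 bits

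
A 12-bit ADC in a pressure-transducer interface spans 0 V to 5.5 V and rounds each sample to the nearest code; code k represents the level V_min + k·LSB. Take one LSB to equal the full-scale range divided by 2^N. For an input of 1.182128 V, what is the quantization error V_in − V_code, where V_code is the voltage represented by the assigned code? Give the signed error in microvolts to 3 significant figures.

+487 µV

Range is 5.5 V. LSB = 5.5 V / 2^12 ≈ 1.343 mV.
Position in LSBs: (1.182128 − (0)) × 4096/5.5 = 880.3630; rounding gives k = 880.
V_code = 0 + (880/4096) × 5.5 = 1.181640625 V.
V_in − V_code = 1.182128 − (1.181640625) = +487 µV.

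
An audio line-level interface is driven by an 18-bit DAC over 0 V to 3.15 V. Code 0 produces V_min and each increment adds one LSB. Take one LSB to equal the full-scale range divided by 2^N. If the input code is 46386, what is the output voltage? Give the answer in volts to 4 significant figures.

Range is 3.15 V. LSB = 3.15 V / 2^18.
Output = V_min + (46386/262144) × range = 0 + 0.176949 × 3.15 V
      = 0 V + 0.557388 V = 0.557388 V.

0.5574 V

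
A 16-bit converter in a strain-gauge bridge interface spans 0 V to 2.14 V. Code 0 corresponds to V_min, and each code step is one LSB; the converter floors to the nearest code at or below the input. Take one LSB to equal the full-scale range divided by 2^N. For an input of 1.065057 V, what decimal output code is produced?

Span = 2.14 V. LSB = 2.14 V / 2^16 ≈ 32.65 µV.
code = ⌊(V_in − V_min)/LSB⌋ = ⌊(V_in − V_min) × 2^16 / range⌋
     = ⌊(1.065057 − (0)) × 65536 / 2.14⌋ = ⌊1.065057 × 65536/2.14⌋
     = ⌊32616.624⌋ = 32616.

32616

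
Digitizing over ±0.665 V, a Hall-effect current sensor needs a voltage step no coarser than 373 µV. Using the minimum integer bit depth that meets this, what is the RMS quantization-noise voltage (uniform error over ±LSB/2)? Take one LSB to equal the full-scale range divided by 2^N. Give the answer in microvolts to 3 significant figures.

The full-scale span is 0.665 − (-0.665) = 1.33 V.
Need 2^N ≥ 1.33 V / 373 µV = 3566 → N_min = 12.
One LSB is 1.33 V / 4096 = 324.71 µV.
V_rms = LSB/√12 = 93.7 µV.

93.7 µV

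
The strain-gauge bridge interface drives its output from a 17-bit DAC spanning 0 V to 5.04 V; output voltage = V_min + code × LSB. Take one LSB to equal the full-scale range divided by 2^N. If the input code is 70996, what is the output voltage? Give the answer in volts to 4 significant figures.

2.730 V

Range is 5.04 V. LSB = 5.04 V / 2^17.
Output = V_min + (70996/131072) × range = 0 + 0.541656 × 5.04 V
      = 0 V + 2.72995 V = 2.72995 V.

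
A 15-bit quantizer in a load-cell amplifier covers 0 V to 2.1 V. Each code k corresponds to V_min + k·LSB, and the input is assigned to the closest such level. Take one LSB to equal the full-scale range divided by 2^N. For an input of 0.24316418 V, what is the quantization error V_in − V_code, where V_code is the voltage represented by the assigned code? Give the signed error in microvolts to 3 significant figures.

+18.4 µV

Range is 2.1 V. LSB = 2.1 V / 2^15 ≈ 64.09 µV.
(V_in − V_min)/LSB = (0.24316418 − (0)) × 32768/2.1 = 3794.2875 → nearest code k = 3794.
V_code = V_min + k × range/2^15 = 0 + 3794 × 2.1/32768 = 0.24314575195 V.
V_in − V_code = 0.24316418 − (0.24314575195) = +18.4 µV.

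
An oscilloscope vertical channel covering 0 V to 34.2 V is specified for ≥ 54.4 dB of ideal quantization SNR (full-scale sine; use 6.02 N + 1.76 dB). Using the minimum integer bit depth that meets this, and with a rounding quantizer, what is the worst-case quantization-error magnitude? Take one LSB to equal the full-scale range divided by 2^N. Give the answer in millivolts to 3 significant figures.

33.4 mV

Full-scale range = 34.2 V.
N ≥ (54.4 − 1.76)/6.02 = 8.744 → N_min = 9.
LSB = 34.2 V / 2^9 = 66.797 mV.
|e|_max = LSB/2 = 33.4 mV.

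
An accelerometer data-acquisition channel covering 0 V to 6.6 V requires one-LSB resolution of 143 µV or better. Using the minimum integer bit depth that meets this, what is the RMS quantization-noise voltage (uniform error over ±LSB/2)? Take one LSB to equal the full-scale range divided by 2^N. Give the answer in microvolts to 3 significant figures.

29.1 µV

V_FS = 6.6 V.
6.6 V / 143 µV = 46150. Since 2^15 = 32768 and 2^16 = 65536, N = 16.
One LSB is 6.6 V / 65536 = 100.71 µV.
V_rms = LSB/√12 = 29.1 µV.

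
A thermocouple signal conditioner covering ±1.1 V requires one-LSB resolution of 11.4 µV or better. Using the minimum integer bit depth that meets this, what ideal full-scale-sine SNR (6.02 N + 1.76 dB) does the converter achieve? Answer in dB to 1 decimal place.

110.1 dB

Full-scale range = 1.1 V − (-1.1 V) = 2.2 V.
Need 2^N ≥ 2.2 V / 11.4 µV = 193000 → N_min = 18.
SNR = 6.02 × 18 + 1.76 = 110.12 dB.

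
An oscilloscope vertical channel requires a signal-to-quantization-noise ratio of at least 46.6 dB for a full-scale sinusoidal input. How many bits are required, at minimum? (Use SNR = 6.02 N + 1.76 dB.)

Solving 6.02 N ≥ 46.6 − 1.76: N ≥ 7.449. Round up → N = 8.

8 bits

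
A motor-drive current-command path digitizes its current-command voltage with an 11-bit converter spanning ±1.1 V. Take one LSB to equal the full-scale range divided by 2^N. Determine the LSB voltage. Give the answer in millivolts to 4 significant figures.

Full-scale range = 1.1 V − (-1.1 V) = 2.2 V.
Number of codes = 2^11 = 2048.
Step size = 2.2/2048 V = 1.074 mV.

1.074 mV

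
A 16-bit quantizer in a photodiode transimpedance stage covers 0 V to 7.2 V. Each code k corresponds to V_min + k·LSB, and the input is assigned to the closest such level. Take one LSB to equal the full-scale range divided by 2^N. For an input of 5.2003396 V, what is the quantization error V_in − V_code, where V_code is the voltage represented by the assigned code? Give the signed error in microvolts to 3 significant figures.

−38.8 µV

Range is 7.2 V. LSB = 7.2 V / 2^16 ≈ 109.9 µV.
Position in LSBs: (5.2003396 − (0)) × 65536/7.2 = 47334.6467; rounding gives k = 47335.
V_code = V_min + k × range/2^16 = 0 + 47335 × 7.2/65536 = 5.2003784180 V.
e = 5.2003396 − (5.2003784180) = −38.8 µV.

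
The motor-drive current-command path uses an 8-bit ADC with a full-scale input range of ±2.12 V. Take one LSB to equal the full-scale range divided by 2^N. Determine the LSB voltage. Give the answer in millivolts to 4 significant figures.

Range = 2.12 − (-2.12) = 4.24 V.
There are 2^8 = 256 steps.
Step size = 4.24/256 V = 16.56 mV.

16.56 mV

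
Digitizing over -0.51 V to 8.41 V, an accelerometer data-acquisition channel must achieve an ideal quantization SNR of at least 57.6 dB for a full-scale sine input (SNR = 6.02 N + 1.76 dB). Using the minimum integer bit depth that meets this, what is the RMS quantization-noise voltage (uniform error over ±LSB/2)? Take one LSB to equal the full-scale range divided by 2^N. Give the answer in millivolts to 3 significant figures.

Full-scale range = 8.41 V − (-0.51 V) = 8.92 V.
N ≥ (57.6 − 1.76)/6.02 = 9.276 → N_min = 10.
LSB = 8.92 V / 2^10 = 8.7109 mV.
RMS noise = LSB/√12 = 2.51 mV.

2.51 mV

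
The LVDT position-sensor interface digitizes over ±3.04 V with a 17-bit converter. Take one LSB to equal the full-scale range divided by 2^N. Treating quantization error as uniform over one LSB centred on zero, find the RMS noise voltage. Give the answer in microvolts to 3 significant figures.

13.4 µV

Span: 3.04 V − (-3.04 V) = 6.08 V.
LSB = 6.08 V / 2^17 = 46.387 µV.
V_rms = LSB/√12 = 46.387 µV / √12 = 13.4 µV.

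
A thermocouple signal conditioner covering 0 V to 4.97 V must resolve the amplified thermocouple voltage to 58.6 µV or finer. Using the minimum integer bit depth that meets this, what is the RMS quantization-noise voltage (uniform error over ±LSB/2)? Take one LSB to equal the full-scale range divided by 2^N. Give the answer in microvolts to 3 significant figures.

10.9 µV

Range is 4.97 V.
Levels needed ≥ 4.97/58.6 µV = 84810. 2^17 = 131072 suffices, so N_min = 17.
One LSB is 4.97 V / 131072 = 37.918 µV.
V_rms = LSB/√12 = 10.9 µV.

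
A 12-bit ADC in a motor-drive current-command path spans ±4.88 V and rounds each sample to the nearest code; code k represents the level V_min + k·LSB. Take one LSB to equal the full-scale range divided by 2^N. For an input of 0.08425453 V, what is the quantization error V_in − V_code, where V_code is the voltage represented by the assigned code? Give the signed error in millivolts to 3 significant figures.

+0.856 mV

Range = 4.88 − (-4.88) = 9.76 V. LSB = 9.76 V / 2^12 ≈ 2.383 mV.
Position in LSBs: (0.08425453 − (-4.88)) × 4096/9.76 = 2083.3593; rounding gives k = 2083.
V_code = V_min + k × range/2^12 = -4.88 + 2083 × 9.76/4096 = 0.08339843750 V.
V_in − V_code = 0.08425453 − (0.08339843750) = +0.856 mV.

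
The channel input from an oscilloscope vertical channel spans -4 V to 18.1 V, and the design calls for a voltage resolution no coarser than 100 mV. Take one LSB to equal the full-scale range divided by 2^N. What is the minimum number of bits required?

8 bits

The full-scale span is 18.1 − (-4) = 22.1 V.
Required number of levels: 22.1/100 mV = 221.00; smallest N with 2^N ≥ that is 8.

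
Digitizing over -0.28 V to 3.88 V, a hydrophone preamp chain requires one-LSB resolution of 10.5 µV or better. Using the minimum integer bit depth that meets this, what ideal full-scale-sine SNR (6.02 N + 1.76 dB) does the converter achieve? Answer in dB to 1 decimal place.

The full-scale span is 3.88 − (-0.28) = 4.16 V.
Required number of levels: 4.16/10.5 µV = 396190; smallest N with 2^N ≥ that is 19.
Ideal SNR at N = 19: 6.02·19 + 1.76 = 116.1 dB.

116.1 dB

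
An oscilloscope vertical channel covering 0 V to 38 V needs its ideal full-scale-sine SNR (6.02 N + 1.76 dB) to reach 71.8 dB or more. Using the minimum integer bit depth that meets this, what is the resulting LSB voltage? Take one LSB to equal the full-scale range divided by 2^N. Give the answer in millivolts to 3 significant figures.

9.28 mV

Span = 38 V.
Solving 6.02 N ≥ 71.8 − 1.76: N ≥ 11.635. Round up → N = 12.
One LSB is 38 V / 4096 = 9.28 mV.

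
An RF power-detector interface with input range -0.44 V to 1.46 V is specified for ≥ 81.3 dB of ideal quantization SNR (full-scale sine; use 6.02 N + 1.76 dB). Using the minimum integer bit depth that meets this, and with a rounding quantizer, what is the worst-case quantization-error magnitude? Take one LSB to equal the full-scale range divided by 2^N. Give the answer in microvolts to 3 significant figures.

58.0 µV

Full-scale range = 1.46 V − (-0.44 V) = 1.9 V.
N ≥ (81.3 − 1.76)/6.02 = 13.213 → N_min = 14.
LSB = 1.9 V ÷ 2^14 = 1.9/16384 V = 115.97 µV.
|e|_max = LSB/2 = 58.0 µV.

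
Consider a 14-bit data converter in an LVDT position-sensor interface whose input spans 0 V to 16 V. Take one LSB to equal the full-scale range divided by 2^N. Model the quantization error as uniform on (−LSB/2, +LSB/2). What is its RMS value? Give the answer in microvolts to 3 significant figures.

Range is 16 V.
LSB = 16 V ÷ 2^14 = 16/16384 V = 0.97656 mV.
V_rms = LSB/√12 = 0.97656 mV / √12 = 282 µV.

282 µV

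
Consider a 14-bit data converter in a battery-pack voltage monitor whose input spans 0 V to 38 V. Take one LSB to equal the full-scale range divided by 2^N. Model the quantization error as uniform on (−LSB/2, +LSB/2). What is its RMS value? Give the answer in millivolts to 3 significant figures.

V_FS = 38 V.
LSB = 38 V / 2^14 = 2.3193 mV.
RMS of a uniform error over width LSB is LSB/√12 = 0.670 mV.

0.670 mV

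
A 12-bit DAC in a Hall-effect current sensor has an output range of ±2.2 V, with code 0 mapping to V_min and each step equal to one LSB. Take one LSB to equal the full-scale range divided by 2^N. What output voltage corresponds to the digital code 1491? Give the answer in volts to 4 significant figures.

Range = 2.2 − (-2.2) = 4.4 V. LSB = 4.4 V / 2^12.
V_out = -2.2 + 1491 × (4.4/4096) V
      = -2.2 + 1.60166 = -0.598340 V.

-0.5983 V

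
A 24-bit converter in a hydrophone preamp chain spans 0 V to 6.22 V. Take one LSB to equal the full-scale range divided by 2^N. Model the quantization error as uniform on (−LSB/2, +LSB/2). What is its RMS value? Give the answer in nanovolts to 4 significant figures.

107.0 nV

Full-scale range = 6.22 V.
LSB = 6.22 V / 2^24 = 370.741 nV.
V_rms = LSB/√12 = 370.741 nV / √12 = 107.0 nV.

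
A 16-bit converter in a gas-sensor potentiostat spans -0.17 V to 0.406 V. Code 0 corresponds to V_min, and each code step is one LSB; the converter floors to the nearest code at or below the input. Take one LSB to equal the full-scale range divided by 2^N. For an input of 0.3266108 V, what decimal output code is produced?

56503

Range = 0.406 − (-0.17) = 0.576 V. LSB = 0.576 V / 2^16 ≈ 8.789 µV.
(V_in − V_min) × 2^16/range = (0.3266108 − (-0.17)) × 65536/0.576 = 56503.273.
Floor → code = 56503.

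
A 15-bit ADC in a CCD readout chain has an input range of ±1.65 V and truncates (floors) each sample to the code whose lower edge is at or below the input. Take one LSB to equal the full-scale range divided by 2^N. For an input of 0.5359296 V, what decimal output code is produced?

21705

Full-scale range = 1.65 V − (-1.65 V) = 3.3 V. LSB = 3.3 V / 2^15 ≈ 100.7 µV.
(V_in − V_min) × 2^15/range = (0.5359296 − (-1.65)) × 32768/3.3 = 21705.619.
Floor → code = 21705.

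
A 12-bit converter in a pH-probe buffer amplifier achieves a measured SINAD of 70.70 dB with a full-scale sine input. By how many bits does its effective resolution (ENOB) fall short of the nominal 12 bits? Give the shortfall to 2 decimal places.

N_eff = (70.70 − 1.76)/6.02 = 11.4518 bits.
Shortfall = 12 − 11.4518 = 0.5482 bits.

0.55 bits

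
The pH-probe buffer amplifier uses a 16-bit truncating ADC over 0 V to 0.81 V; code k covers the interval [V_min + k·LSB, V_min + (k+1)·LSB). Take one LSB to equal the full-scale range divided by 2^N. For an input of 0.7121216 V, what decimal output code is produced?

57616

Span = 0.81 V. LSB = 0.81 V / 2^16 ≈ 12.36 µV.
(V_in − V_min) × 2^16/range = (0.7121216 − (0)) × 65536/0.81 = 57616.792.
Floor → code = 57616.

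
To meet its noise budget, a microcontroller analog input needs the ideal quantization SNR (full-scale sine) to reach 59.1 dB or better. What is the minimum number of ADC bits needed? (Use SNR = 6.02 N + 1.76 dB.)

6.02 N + 1.76 ≥ 59.1 gives N ≥ 9.525, so the minimum integer is 10.

10 bits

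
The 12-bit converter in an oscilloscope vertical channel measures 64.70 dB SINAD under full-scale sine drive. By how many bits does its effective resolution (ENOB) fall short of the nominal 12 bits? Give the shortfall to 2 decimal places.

Effective bits = (64.70 − 1.76)/6.02 = 10.4551.
12 − 10.4551 = 1.54 bits below nominal.

1.54 bits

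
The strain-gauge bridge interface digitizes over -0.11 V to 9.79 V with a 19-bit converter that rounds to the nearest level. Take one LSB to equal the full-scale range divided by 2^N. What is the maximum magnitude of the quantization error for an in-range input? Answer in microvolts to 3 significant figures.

Full-scale range = 9.79 V − (-0.11 V) = 9.9 V.
LSB = 9.9 V ÷ 2^19 = 9.9/524288 V = 18.883 µV.
|e|_max = LSB/2 = 9.44 µV.

9.44 µV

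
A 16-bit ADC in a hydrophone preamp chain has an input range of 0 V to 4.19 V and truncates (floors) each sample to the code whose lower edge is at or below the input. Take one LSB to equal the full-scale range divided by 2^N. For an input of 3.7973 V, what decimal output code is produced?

59393

Full-scale range = 4.19 V. LSB = 4.19 V / 2^16 ≈ 63.93 µV.
V_in − V_min = 3.7973 − (0) = 3.7973 V.
Divide by LSB: 3.7973 × 65536/4.19 = 59393.7596.
Truncating gives code 59393.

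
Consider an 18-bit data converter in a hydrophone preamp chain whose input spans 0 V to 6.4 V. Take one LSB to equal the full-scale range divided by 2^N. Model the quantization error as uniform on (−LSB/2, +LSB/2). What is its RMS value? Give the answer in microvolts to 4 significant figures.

Full-scale range = 6.4 V.
LSB = 6.4 V / 2^18 = 24.4141 µV.
For a uniform distribution on [−LSB/2, +LSB/2], V_rms = LSB/√12 = 24.4141 µV/3.4641 = 7.048 µV.

7.048 µV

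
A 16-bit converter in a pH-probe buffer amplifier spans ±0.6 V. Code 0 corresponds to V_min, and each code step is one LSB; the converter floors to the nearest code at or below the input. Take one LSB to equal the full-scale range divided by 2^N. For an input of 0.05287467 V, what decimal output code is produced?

Span: 0.6 V − (-0.6 V) = 1.2 V. LSB = 1.2 V / 2^16 ≈ 18.31 µV.
code = ⌊(V_in − V_min)/LSB⌋ = ⌊(V_in − V_min) × 2^16 / range⌋
     = ⌊(0.05287467 − (-0.6)) × 65536 / 1.2⌋ = ⌊0.65287467 × 65536/1.2⌋
     = ⌊35655.662⌋ = 35655.

35655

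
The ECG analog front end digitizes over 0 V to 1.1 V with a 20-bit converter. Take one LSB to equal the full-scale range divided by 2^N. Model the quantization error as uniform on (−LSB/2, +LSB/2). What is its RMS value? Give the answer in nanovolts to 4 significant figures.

302.8 nV

V_FS = 1.1 V.
One LSB is 1.1 V / 1048576 = 1.04904 µV.
RMS of a uniform error over width LSB is LSB/√12 = 302.8 nV.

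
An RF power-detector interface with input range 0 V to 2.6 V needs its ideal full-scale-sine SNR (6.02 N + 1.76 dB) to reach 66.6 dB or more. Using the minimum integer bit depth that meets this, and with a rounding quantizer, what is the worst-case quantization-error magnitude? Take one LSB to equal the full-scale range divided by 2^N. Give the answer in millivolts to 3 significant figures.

Span = 2.6 V.
Required N = ⌈(66.6 − 1.76)/6.02⌉ = ⌈10.771⌉ = 11.
One LSB is 2.6 V / 2048 = 1.2695 mV.
Max error for round-to-nearest is LSB/2 = 0.635 mV.

0.635 mV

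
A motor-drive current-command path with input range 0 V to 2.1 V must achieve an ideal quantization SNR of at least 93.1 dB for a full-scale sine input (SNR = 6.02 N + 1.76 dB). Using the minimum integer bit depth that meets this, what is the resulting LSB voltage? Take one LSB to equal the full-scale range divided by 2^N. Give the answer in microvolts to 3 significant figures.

V_FS = 2.1 V.
Required N = ⌈(93.1 − 1.76)/6.02⌉ = ⌈15.173⌉ = 16.
Step size = 2.1/65536 V = 32.0 µV.

32.0 µV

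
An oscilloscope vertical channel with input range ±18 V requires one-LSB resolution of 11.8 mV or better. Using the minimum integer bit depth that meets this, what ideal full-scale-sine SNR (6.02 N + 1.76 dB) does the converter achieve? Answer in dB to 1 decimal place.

The full-scale span is 18 − (-18) = 36 V.
Need 2^N ≥ 36 V / 11.8 mV = 3051 → N_min = 12.
6.02(12) + 1.76 = 74.00 dB.

74.0 dB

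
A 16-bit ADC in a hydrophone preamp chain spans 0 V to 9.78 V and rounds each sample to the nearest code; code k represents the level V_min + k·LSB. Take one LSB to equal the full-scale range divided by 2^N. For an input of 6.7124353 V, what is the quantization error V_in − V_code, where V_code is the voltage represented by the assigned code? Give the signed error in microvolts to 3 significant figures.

V_FS = 9.78 V. LSB = 9.78 V / 2^16 ≈ 149.2 µV.
(V_in − V_min)/LSB = (6.7124353 − (0)) × 65536/9.78 = 44980.1799 → nearest code k = 44980.
V_code = 0 + (44980/65536) × 9.78 = 6.7124084473 V.
e = 6.7124353 − (6.7124084473) = +26.9 µV.

+26.9 µV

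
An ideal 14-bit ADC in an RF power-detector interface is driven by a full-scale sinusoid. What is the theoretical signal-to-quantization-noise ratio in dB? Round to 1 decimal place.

86.0 dB

6.02(14) + 1.76 = 84.28 + 1.76 = 86.04 dB.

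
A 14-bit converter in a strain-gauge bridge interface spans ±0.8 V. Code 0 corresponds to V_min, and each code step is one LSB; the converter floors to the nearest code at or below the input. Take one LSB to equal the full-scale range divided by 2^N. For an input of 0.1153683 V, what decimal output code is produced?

Range = 0.8 − (-0.8) = 1.6 V. LSB = 1.6 V / 2^14 ≈ 97.66 µV.
code = ⌊(V_in − V_min)/LSB⌋ = ⌊(V_in − V_min) × 2^14 / range⌋
     = ⌊(0.1153683 − (-0.8)) × 16384 / 1.6⌋ = ⌊0.9153683 × 16384/1.6⌋
     = ⌊9373.371⌋ = 9373.

9373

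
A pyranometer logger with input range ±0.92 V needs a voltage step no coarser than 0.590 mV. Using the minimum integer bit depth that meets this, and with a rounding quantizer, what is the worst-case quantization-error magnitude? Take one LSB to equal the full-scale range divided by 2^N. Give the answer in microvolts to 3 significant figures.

Range = 0.92 − (-0.92) = 1.84 V.
Required number of levels: 1.84/0.590 mV = 3118.6; smallest N with 2^N ≥ that is 12.
Step size = 1.84/4096 V = 449.22 µV.
|e|_max = LSB/2 = 225 µV.

225 µV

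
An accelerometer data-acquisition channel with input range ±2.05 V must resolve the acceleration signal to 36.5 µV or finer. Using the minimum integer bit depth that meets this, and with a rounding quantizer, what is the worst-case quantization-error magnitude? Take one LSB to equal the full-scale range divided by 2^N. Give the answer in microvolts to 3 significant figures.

15.6 µV

Full-scale range = 2.05 V − (-2.05 V) = 4.1 V.
Need 2^N ≥ 4.1 V / 36.5 µV = 112300 → N_min = 17.
One LSB is 4.1 V / 131072 = 31.281 µV.
Max error for round-to-nearest is LSB/2 = 15.6 µV.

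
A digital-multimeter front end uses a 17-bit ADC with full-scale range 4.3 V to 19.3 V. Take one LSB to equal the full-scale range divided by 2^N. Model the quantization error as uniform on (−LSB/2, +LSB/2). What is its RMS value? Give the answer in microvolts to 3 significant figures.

33.0 µV

Range = 19.3 − (4.3) = 15 V.
Step size = 15/131072 V = 114.44 µV.
V_rms = LSB/√12 = 114.44 µV / √12 = 33.0 µV.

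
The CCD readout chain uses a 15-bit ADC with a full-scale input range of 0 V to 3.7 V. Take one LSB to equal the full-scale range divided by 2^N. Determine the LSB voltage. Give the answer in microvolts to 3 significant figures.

113 µV

Range is 3.7 V.
2^15 = 32768 levels.
One LSB is 3.7 V / 32768 = 113 µV.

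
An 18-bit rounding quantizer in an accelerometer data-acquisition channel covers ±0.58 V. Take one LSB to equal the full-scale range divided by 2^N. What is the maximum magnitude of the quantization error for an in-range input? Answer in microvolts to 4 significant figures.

Range = 0.58 − (-0.58) = 1.16 V.
LSB = 1.16 V / 2^18 = 4.42505 µV.
Worst-case error for round-to-nearest is half an LSB: 2.213 µV.

2.213 µV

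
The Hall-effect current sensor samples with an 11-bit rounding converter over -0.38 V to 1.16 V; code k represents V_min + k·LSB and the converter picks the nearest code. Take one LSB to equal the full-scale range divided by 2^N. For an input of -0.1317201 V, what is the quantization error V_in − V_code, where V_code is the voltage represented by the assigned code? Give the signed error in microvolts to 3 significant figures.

+135 µV

Full-scale range = 1.16 V − (-0.38 V) = 1.54 V. LSB = 1.54 V / 2^11 ≈ 0.7520 mV.
(-0.1317201 − (-0.38)) / LSB = 0.2482799 × 2048/1.54 = 330.1800. Nearest integer: k = 330.
Reconstructed level: -0.38 + 330 × 1.54/2048 V = -0.1318554688 V.
Error = V_in − V_code = -0.1317201 − (-0.1318554688) = +135 µV.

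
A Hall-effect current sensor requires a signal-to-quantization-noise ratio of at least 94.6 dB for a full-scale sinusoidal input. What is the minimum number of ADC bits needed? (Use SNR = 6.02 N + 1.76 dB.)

16 bits

6.02 N + 1.76 ≥ 94.6 gives N ≥ 15.422, so the minimum integer is 16.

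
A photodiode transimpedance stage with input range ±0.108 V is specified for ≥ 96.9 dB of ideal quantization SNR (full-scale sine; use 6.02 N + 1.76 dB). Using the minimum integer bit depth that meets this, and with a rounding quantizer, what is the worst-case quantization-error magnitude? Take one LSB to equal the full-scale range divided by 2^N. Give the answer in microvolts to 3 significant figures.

Span: 0.108 V − (-0.108 V) = 0.216 V.
6.02 N + 1.76 ≥ 96.9 gives N ≥ 15.804, so the minimum integer is 16.
One LSB is 0.216 V / 65536 = 3.2959 µV.
Half an LSB is 1.65 µV.

1.65 µV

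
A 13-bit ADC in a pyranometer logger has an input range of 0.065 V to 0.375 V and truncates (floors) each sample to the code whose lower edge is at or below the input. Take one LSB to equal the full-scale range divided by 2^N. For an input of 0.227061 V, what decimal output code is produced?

4282

Full-scale range = 0.375 V − (0.065 V) = 0.31 V. LSB = 0.31 V / 2^13 ≈ 37.84 µV.
code = ⌊(V_in − V_min)/LSB⌋ = ⌊(V_in − V_min) × 2^13 / range⌋
     = ⌊(0.227061 − (0.065)) × 8192 / 0.31⌋ = ⌊0.162061 × 8192/0.31⌋
     = ⌊4282.593⌋ = 4282.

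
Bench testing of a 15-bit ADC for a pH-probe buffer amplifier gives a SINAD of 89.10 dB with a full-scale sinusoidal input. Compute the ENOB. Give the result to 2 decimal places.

14.51 bits

(89.10 − 1.76) / 6.02 = 87.34/6.02 = 14.5083 effective bits.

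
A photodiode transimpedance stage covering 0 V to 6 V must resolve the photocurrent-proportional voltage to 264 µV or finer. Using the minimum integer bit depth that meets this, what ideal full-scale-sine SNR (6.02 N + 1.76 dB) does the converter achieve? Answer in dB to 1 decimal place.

Full-scale range = 6 V.
Need 2^N ≥ 6 V / 264 µV = 22730 → N_min = 15.
6.02(15) + 1.76 = 92.06 dB.

92.1 dB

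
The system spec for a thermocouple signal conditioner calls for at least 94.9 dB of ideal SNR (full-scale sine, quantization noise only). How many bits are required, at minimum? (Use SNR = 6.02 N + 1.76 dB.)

Solving 6.02 N ≥ 94.9 − 1.76: N ≥ 15.472. Round up → N = 16.

16 bits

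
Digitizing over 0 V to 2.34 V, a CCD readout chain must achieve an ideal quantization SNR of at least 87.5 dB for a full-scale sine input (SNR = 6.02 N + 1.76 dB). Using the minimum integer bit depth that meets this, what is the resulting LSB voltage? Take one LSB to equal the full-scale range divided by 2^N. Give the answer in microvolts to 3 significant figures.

71.4 µV

Span = 2.34 V.
Required N = ⌈(87.5 − 1.76)/6.02⌉ = ⌈14.243⌉ = 15.
LSB = 2.34 V ÷ 2^15 = 2.34/32768 V = 71.4 µV.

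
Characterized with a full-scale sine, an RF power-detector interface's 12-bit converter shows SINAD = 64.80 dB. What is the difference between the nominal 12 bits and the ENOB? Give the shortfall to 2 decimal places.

ENOB = (SINAD − 1.76)/6.02 = (64.80 − 1.76)/6.02 = 10.4718 bits.
12 − 10.4718 = 1.53 bits below nominal.

1.53 bits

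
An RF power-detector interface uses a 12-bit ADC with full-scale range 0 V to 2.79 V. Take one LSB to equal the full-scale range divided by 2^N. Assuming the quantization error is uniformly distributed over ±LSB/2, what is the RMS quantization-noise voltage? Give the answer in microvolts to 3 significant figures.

Full-scale range = 2.79 V.
LSB = 2.79 V / 2^12 = 0.68115 mV.
σ_q = LSB/√12 = 0.68115 mV/3.4641 = 197 µV.

197 µV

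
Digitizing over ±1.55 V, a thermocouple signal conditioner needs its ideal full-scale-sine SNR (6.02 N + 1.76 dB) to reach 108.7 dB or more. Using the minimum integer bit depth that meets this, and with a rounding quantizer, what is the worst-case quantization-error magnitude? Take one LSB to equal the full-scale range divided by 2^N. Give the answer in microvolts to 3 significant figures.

5.91 µV

Full-scale range = 1.55 V − (-1.55 V) = 3.1 V.
N ≥ (108.7 − 1.76)/6.02 = 17.764 → N_min = 18.
LSB = 3.1 V / 2^18 = 11.826 µV.
|e|_max = LSB/2 = 5.91 µV.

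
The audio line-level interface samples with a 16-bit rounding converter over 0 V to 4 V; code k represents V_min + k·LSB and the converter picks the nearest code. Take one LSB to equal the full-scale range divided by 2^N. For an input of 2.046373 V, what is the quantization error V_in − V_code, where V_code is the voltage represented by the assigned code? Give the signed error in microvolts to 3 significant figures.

Span = 4 V. LSB = 4 V / 2^16 ≈ 61.04 µV.
(2.046373 − (0)) / LSB = 2.046373 × 65536/4 = 33527.7752. Nearest integer: k = 33528.
V_code = V_min + k × range/2^16 = 0 + 33528 × 4/65536 = 2.0463867188 V.
V_in − V_code = 2.046373 − (2.0463867188) = −13.7 µV.

−13.7 µV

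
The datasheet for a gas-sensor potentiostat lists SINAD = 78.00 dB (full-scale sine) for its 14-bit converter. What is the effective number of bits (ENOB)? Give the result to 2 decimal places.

Inverting SNR = 6.02 N + 1.76: N_eff = (78.00 − 1.76)/6.02 = 12.6645.

12.66 bits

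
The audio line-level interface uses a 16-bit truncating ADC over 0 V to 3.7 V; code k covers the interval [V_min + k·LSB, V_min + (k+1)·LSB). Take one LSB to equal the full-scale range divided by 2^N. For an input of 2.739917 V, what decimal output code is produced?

48530

Range is 3.7 V. LSB = 3.7 V / 2^16 ≈ 56.46 µV.
V_in − V_min = 2.739917 − (0) = 2.739917 V.
Divide by LSB: 2.739917 × 65536/3.7 = 48530.5947.
Truncating gives code 48530.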